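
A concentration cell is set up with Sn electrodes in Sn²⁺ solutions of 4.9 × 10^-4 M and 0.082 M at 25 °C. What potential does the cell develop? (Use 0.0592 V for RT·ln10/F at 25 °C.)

0.066 V

Both half-cells are Sn²⁺/Sn, so E°_cell = 0. The concentrated side is the cathode; the cell reaction moves Sn²⁺ from high to low concentration with n = 2.
Q = [Sn²⁺]_dilute/[Sn²⁺]_conc = 4.9 × 10^-4/0.082 = 0.00598.
E = 0 − (0.0592/2) log Q = −(0.0592/2)(-2.224) = 0.0658 V.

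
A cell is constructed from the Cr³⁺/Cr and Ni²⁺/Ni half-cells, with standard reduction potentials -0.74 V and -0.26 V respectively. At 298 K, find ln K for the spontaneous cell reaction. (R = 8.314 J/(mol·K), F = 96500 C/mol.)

ln K = 112.2

E°_cell = -0.26 − (-0.74) = 0.48 V, with n = 6 electrons transferred.
At equilibrium E = 0, so the Nernst equation gives ln K = nFE°/RT = (6)(96500)(0.48)/((8.314)(298)) = 112.17.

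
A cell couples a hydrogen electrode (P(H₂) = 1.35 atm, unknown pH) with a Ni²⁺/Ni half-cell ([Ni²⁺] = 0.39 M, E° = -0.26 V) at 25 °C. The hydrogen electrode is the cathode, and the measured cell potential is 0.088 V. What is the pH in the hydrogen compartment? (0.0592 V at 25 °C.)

E°_cell = 0.26 V and n = 2.
log Q = n(E° − E)/0.0592 = 2×(0.26 − 0.088)/0.0592 = 5.811.
With Q = [Ni²⁺]·P(H₂) / [H⁺]^2, solving for [H⁺] gives log[H⁺] = -3.045, so pH = 3.04.

pH = 3.04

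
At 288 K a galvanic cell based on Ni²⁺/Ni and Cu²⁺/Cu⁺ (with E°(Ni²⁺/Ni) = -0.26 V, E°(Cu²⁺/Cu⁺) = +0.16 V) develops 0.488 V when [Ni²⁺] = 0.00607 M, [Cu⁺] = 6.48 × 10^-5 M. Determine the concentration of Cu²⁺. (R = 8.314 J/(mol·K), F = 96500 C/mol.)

From the Nernst equation, ln Q = nF(E° − E)/RT = 2×96500×(0.42 − 0.488)/(8.314×288) = -5.481, so Q = 0.00416.
With Q = [Ni²⁺]·[Cu⁺]^2/[Cu²⁺]^2 and the known concentrations, [Cu²⁺]^2 in the denominator gives [Cu²⁺] = 7.8 × 10^-5 M.

7.8 × 10^-5 M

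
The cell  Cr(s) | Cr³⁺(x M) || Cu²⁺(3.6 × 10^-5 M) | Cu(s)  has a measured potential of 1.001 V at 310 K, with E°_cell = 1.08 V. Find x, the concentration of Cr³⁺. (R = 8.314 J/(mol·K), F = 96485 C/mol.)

0.0015 M

From the Nernst equation, ln Q = nF(E° − E)/RT = 6×96485×(1.08 − 1.001)/(8.314×310) = 17.745, so Q = 5.09 × 10^7.
With Q = [Cr³⁺]^2/[Cu²⁺]^3 and the known concentrations, [Cr³⁺]^2 in the numerator gives [Cr³⁺] = 0.0015 M.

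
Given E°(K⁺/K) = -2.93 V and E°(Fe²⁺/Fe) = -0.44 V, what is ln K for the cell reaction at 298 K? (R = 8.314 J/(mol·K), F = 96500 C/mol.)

ln K = 194.0

E°_cell = -0.44 − (-2.93) = 2.49 V, with n = 2 electrons transferred.
At equilibrium E = 0, so the Nernst equation gives ln K = nFE°/RT = (2)(96500)(2.49)/((8.314)(298)) = 193.97.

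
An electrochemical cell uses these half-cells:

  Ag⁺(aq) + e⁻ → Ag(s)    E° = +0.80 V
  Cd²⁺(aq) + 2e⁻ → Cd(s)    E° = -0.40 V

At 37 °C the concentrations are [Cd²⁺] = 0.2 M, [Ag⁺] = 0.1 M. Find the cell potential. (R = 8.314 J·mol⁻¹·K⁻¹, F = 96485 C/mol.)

1.16 V

The Ag⁺/Ag couple has the higher reduction potential and acts as the cathode, so E°_cell = +0.80 − (-0.40) = 1.20 V.
Balancing electrons gives n = 2; the reaction quotient is Q = [Cd²⁺]/[Ag⁺]^2 = 20.0.
E = E° − (RT/nF) ln Q = 1.20 − (8.314×310)/(2×96485) × (2.996) = 1.200 − 0.040 = 1.160 V.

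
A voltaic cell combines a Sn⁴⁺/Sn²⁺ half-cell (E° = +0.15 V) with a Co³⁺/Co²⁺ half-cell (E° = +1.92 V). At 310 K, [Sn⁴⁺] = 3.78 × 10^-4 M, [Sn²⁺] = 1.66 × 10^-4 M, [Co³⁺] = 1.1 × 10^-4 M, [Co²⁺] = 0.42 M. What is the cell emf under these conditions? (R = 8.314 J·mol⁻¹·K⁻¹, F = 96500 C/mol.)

The Co³⁺/Co²⁺ couple has the higher reduction potential and acts as the cathode, so E°_cell = +1.92 − (+0.15) = 1.77 V.
Balancing electrons gives n = 2; the reaction quotient is Q = [Sn⁴⁺]·[Co²⁺]^2/([Sn²⁺]·[Co³⁺]^2) = 3.32 × 10^7.
E = E° − (RT/nF) ln Q = 1.77 − (8.314×310)/(2×96500) × (17.318) = 1.770 − 0.231 = 1.539 V.

1.54 V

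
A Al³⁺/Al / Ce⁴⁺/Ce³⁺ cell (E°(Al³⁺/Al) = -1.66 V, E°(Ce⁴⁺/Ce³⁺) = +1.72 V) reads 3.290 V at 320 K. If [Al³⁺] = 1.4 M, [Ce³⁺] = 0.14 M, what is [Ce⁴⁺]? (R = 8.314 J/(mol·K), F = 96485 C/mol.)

0.006 M

From the Nernst equation, ln Q = nF(E° − E)/RT = 3×96485×(3.38 − 3.290)/(8.314×320) = 9.792, so Q = 1.79 × 10^4.
With Q = [Al³⁺]·[Ce³⁺]^3/[Ce⁴⁺]^3 and the known concentrations, [Ce⁴⁺]^3 in the denominator gives [Ce⁴⁺] = 0.006 M.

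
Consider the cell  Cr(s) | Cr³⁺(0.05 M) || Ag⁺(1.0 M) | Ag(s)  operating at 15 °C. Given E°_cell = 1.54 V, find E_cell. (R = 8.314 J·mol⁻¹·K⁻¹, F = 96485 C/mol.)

1.56 V

Balancing electrons gives n = 3; the reaction quotient is Q = [Cr³⁺]/[Ag⁺]^3 = 0.0500.
E = E° − (RT/nF) ln Q = 1.54 − (8.314×288)/(3×96485) × (-2.996) = 1.540 + 0.025 = 1.565 V.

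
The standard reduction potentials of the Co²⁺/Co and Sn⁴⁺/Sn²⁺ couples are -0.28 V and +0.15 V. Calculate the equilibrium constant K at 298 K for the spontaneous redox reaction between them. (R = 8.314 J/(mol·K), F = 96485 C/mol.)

3.5 × 10^14

E°_cell = +0.15 − (-0.28) = 0.43 V, with n = 2 electrons transferred.
At equilibrium E = 0, so the Nernst equation gives ln K = nFE°/RT = (2)(96485)(0.43)/((8.314)(298)) = 33.49.
K = e^33.49 = 3.5 × 10^14.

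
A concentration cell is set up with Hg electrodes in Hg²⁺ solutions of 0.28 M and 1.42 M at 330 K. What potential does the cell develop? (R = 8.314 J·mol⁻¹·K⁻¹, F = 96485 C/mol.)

0.023 V

Both half-cells are Hg²⁺/Hg, so E°_cell = 0. The concentrated side is the cathode; the cell reaction moves Hg²⁺ from high to low concentration with n = 2.
Q = [Hg²⁺]_dilute/[Hg²⁺]_conc = 0.28/1.42 = 0.197.
E = 0 − (RT/nF) ln Q = −((8.314×330)/(2×96485))(-1.624) = 0.0231 V.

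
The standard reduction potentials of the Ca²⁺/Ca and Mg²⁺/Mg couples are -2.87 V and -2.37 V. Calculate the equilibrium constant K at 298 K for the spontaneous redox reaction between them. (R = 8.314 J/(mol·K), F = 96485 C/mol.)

E°_cell = -2.37 − (-2.87) = 0.50 V, with n = 2 electrons transferred.
At equilibrium E = 0, so the Nernst equation gives ln K = nFE°/RT = (2)(96485)(0.50)/((8.314)(298)) = 38.94.
K = e^38.94 = 8.2 × 10^16.

8.2 × 10^16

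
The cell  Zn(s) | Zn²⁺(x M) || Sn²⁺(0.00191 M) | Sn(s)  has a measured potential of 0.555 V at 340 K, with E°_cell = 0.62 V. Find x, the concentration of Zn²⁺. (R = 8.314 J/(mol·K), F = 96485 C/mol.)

0.16 M

From the Nernst equation, ln Q = nF(E° − E)/RT = 2×96485×(0.62 − 0.555)/(8.314×340) = 4.437, so Q = 84.5.
With Q = [Zn²⁺]/[Sn²⁺] and the known concentrations, [Zn²⁺] in the numerator gives [Zn²⁺] = 0.16 M.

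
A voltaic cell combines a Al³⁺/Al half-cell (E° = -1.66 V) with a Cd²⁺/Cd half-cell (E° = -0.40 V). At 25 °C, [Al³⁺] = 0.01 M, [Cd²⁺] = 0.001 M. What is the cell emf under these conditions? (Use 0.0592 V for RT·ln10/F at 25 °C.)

The Cd²⁺/Cd couple has the higher reduction potential and acts as the cathode, so E°_cell = -0.40 − (-1.66) = 1.26 V.
Balancing electrons gives n = 6; the reaction quotient is Q = [Al³⁺]^2/[Cd²⁺]^3 = 1 × 10^5.
At 25 °C, E = E° − (0.0592/n) log Q = 1.26 − (0.0592/6)(5.000) = 1.260 − 0.049 = 1.211 V.

1.21 V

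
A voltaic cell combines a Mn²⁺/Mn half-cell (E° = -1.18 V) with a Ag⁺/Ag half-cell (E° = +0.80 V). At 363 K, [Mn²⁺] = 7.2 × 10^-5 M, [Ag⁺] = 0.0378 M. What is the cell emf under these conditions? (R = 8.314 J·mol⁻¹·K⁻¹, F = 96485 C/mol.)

The Ag⁺/Ag couple has the higher reduction potential and acts as the cathode, so E°_cell = +0.80 − (-1.18) = 1.98 V.
Balancing electrons gives n = 2; the reaction quotient is Q = [Mn²⁺]/[Ag⁺]^2 = 0.0504.
E = E° − (RT/nF) ln Q = 1.98 − (8.314×363)/(2×96485) × (-2.988) = 1.980 + 0.047 = 2.027 V.

2.03 V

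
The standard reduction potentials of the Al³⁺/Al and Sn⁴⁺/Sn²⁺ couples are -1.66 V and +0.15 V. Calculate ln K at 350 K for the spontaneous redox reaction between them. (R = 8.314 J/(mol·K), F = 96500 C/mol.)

ln K = 360.1

E°_cell = +0.15 − (-1.66) = 1.81 V, with n = 6 electrons transferred.
At equilibrium E = 0, so the Nernst equation gives ln K = nFE°/RT = (6)(96500)(1.81)/((8.314)(350)) = 360.15.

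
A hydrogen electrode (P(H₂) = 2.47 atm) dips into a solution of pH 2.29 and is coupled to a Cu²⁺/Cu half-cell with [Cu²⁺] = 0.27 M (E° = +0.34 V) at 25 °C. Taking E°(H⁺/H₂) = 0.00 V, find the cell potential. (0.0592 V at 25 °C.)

The Cu²⁺/Cu couple is the cathode, so E°_cell = 0.34 V; n = 2.
[H⁺] = 10^(−2.29) = 0.0051 M, and Q = [H⁺]^2 / ([Cu²⁺]·P(H₂)) = 3.94 × 10^-5.
E = E° − (0.0592/2) log Q = 0.34 − (0.0592/2)(-4.404) = 0.470 V.

0.47 V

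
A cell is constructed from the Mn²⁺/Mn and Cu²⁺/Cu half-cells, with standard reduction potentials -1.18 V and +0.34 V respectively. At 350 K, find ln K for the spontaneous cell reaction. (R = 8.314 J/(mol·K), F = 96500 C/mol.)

E°_cell = +0.34 − (-1.18) = 1.52 V, with n = 2 electrons transferred.
At equilibrium E = 0, so the Nernst equation gives ln K = nFE°/RT = (2)(96500)(1.52)/((8.314)(350)) = 100.81.

ln K = 100.8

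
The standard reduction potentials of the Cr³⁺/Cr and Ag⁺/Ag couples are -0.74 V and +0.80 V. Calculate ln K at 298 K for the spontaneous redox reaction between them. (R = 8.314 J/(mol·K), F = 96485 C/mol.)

ln K = 179.9

E°_cell = +0.80 − (-0.74) = 1.54 V, with n = 3 electrons transferred.
At equilibrium E = 0, so the Nernst equation gives ln K = nFE°/RT = (3)(96485)(1.54)/((8.314)(298)) = 179.92.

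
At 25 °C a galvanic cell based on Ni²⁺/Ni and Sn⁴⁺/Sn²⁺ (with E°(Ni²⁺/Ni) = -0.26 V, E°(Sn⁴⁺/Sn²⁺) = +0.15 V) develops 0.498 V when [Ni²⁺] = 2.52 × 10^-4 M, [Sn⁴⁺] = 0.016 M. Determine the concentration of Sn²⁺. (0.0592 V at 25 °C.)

From the Nernst equation, log Q = n(E° − E)/0.0592 = 2(0.41 − 0.498)/0.0592 = -2.973, so Q = 0.00106.
With Q = [Ni²⁺]·[Sn²⁺]/[Sn⁴⁺] and the known concentrations, [Sn²⁺] in the numerator gives [Sn²⁺] = 0.068 M.

0.068 M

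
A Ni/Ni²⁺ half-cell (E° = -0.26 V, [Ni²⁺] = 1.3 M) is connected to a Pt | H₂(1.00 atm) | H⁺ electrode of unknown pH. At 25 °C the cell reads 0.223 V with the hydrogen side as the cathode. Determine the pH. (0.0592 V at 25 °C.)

pH = 0.57

E°_cell = 0.26 V and n = 2.
log Q = n(E° − E)/0.0592 = 2×(0.26 − 0.223)/0.0592 = 1.250.
With Q = [Ni²⁺]·P(H₂) / [H⁺]^2, solving for [H⁺] gives log[H⁺] = -0.568, so pH = 0.57.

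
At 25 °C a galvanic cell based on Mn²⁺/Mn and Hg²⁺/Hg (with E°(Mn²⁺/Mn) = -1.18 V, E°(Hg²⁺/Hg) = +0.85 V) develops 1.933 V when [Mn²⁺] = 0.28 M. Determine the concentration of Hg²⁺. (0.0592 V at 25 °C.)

From the Nernst equation, log Q = n(E° − E)/0.0592 = 2(2.03 − 1.933)/0.0592 = 3.277, so Q = 1890.
With Q = [Mn²⁺]/[Hg²⁺] and the known concentrations, [Hg²⁺] in the denominator gives [Hg²⁺] = 1.5 × 10^-4 M.

1.5 × 10^-4 M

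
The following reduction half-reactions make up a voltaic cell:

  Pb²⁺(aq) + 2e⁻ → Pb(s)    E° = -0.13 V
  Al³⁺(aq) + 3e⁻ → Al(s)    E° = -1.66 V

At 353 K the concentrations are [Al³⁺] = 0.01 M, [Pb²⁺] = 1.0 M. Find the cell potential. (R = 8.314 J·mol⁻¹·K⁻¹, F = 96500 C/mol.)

1.58 V

The Pb²⁺/Pb couple has the higher reduction potential and acts as the cathode, so E°_cell = -0.13 − (-1.66) = 1.53 V.
Balancing electrons gives n = 6; the reaction quotient is Q = [Al³⁺]^2/[Pb²⁺]^3 = 1 × 10^-4.
E = E° − (RT/nF) ln Q = 1.53 − (8.314×353)/(6×96500) × (-9.210) = 1.530 + 0.047 = 1.577 V.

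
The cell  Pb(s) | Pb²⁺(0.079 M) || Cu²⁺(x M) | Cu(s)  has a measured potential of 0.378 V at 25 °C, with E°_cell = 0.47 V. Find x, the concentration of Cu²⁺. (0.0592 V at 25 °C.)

From the Nernst equation, log Q = n(E° − E)/0.0592 = 2(0.47 − 0.378)/0.0592 = 3.108, so Q = 1280.
With Q = [Pb²⁺]/[Cu²⁺] and the known concentrations, [Cu²⁺] in the denominator gives [Cu²⁺] = 6.2 × 10^-5 M.

6.2 × 10^-5 M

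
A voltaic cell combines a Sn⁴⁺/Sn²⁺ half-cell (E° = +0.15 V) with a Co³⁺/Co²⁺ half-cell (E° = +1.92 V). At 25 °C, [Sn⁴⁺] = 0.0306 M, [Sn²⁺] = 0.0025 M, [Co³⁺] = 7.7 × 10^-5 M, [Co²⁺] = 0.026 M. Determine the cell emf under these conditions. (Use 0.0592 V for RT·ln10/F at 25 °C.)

1.59 V

The Co³⁺/Co²⁺ couple has the higher reduction potential and acts as the cathode, so E°_cell = +1.92 − (+0.15) = 1.77 V.
Balancing electrons gives n = 2; the reaction quotient is Q = [Sn⁴⁺]·[Co²⁺]^2/([Sn²⁺]·[Co³⁺]^2) = 1.4 × 10^6.
At 25 °C, E = E° − (0.0592/n) log Q = 1.77 − (0.0592/2)(6.145) = 1.770 − 0.182 = 1.588 V.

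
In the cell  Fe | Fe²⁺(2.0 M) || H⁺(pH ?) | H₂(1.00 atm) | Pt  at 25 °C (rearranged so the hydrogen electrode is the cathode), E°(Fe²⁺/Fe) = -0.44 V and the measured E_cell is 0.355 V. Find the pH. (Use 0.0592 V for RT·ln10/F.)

pH = 1.29

E°_cell = 0.44 V and n = 2.
log Q = n(E° − E)/0.0592 = 2×(0.44 − 0.355)/0.0592 = 2.872.
With Q = [Fe²⁺]·P(H₂) / [H⁺]^2, solving for [H⁺] gives log[H⁺] = -1.285, so pH = 1.29.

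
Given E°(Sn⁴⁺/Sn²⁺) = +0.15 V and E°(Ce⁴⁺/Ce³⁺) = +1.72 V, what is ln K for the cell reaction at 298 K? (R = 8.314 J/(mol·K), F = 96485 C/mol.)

ln K = 122.3

E°_cell = +1.72 − (+0.15) = 1.57 V, with n = 2 electrons transferred.
At equilibrium E = 0, so the Nernst equation gives ln K = nFE°/RT = (2)(96485)(1.57)/((8.314)(298)) = 122.28.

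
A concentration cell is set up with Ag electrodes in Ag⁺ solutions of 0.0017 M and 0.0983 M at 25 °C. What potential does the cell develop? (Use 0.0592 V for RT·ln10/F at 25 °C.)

0.10 V

Both half-cells are Ag⁺/Ag, so E°_cell = 0. The concentrated side is the cathode; the cell reaction moves Ag⁺ from high to low concentration with n = 1.
Q = [Ag⁺]_dilute/[Ag⁺]_conc = 0.0017/0.0983 = 0.0173.
E = 0 − (0.0592/1) log Q = −(0.0592/1)(-1.762) = 0.1043 V.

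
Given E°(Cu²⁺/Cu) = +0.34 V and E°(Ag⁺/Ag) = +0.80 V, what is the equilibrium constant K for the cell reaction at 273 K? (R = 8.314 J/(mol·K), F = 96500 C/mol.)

E°_cell = +0.80 − (+0.34) = 0.46 V, with n = 2 electrons transferred.
At equilibrium E = 0, so the Nernst equation gives ln K = nFE°/RT = (2)(96500)(0.46)/((8.314)(273)) = 39.11.
K = e^39.11 = 9.7 × 10^16.

9.7 × 10^16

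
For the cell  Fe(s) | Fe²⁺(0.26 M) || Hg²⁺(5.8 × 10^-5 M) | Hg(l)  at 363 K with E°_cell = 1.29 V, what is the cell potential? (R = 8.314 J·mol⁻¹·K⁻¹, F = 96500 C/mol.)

Balancing electrons gives n = 2; the reaction quotient is Q = [Fe²⁺]/[Hg²⁺] = 4480.
E = E° − (RT/nF) ln Q = 1.29 − (8.314×363)/(2×96500) × (8.408) = 1.290 − 0.131 = 1.159 V.

1.16 V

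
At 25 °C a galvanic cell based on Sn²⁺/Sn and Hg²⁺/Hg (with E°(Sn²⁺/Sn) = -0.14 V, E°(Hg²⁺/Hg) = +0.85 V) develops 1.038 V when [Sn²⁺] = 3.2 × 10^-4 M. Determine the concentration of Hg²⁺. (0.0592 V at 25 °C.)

From the Nernst equation, log Q = n(E° − E)/0.0592 = 2(0.99 − 1.038)/0.0592 = -1.622, so Q = 0.0239.
With Q = [Sn²⁺]/[Hg²⁺] and the known concentrations, [Hg²⁺] in the denominator gives [Hg²⁺] = 0.013 M.

0.013 M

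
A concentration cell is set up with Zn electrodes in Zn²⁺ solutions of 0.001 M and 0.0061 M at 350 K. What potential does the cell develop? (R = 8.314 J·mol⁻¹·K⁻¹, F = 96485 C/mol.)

Both half-cells are Zn²⁺/Zn, so E°_cell = 0. The concentrated side is the cathode; the cell reaction moves Zn²⁺ from high to low concentration with n = 2.
Q = [Zn²⁺]_dilute/[Zn²⁺]_conc = 0.001/0.0061 = 0.164.
E = 0 − (RT/nF) ln Q = −((8.314×350)/(2×96485))(-1.808) = 0.0273 V.

0.027 V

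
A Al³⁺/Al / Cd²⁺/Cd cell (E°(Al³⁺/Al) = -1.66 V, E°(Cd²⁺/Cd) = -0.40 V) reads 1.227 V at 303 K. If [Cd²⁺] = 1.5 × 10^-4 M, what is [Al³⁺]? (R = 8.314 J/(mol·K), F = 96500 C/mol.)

8.1 × 10^-5 M

From the Nernst equation, ln Q = nF(E° − E)/RT = 6×96500×(1.26 − 1.227)/(8.314×303) = 7.585, so Q = 1970.
With Q = [Al³⁺]^2/[Cd²⁺]^3 and the known concentrations, [Al³⁺]^2 in the numerator gives [Al³⁺] = 8.1 × 10^-5 M.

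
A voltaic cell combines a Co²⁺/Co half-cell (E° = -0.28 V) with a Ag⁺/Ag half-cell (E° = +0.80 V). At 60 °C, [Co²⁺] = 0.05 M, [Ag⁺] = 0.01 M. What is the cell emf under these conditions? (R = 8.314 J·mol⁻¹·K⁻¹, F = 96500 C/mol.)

The Ag⁺/Ag couple has the higher reduction potential and acts as the cathode, so E°_cell = +0.80 − (-0.28) = 1.08 V.
Balancing electrons gives n = 2; the reaction quotient is Q = [Co²⁺]/[Ag⁺]^2 = 500.
E = E° − (RT/nF) ln Q = 1.08 − (8.314×333)/(2×96500) × (6.215) = 1.080 − 0.089 = 0.991 V.

0.991 V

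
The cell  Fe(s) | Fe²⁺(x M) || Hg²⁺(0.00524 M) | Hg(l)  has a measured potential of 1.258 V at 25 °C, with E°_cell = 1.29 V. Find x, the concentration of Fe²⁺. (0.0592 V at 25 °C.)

0.063 M

From the Nernst equation, log Q = n(E° − E)/0.0592 = 2(1.29 − 1.258)/0.0592 = 1.081, so Q = 12.1.
With Q = [Fe²⁺]/[Hg²⁺] and the known concentrations, [Fe²⁺] in the numerator gives [Fe²⁺] = 0.063 M.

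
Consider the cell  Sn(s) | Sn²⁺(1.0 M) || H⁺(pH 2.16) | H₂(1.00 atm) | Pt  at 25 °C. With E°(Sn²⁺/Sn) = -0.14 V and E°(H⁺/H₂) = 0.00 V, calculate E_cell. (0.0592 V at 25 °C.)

0.012 V

The hydrogen couple is the cathode, so E°_cell = 0.14 V; n = 2.
[H⁺] = 10^(−2.16) = 0.0069 M, and Q = [Sn²⁺]·P(H₂) / [H⁺]^2 = 2.09 × 10^4.
E = E° − (0.0592/2) log Q = 0.14 − (0.0592/2)(4.320) = 0.012 V.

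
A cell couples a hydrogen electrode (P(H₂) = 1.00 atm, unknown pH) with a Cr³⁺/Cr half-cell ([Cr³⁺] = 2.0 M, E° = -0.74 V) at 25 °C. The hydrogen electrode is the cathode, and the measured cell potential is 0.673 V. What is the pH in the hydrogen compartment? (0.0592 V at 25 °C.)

E°_cell = 0.74 V and n = 6.
log Q = n(E° − E)/0.0592 = 6×(0.74 − 0.673)/0.0592 = 6.791.
With Q = [Cr³⁺]^2·P(H₂)^3 / [H⁺]^6, solving for [H⁺] gives log[H⁺] = -1.031, so pH = 1.03.

pH = 1.03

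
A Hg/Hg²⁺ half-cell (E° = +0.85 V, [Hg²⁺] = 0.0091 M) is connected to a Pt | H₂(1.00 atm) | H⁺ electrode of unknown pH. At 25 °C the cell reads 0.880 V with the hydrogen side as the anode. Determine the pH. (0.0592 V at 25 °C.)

E°_cell = 0.85 V and n = 2.
log Q = n(E° − E)/0.0592 = 2×(0.85 − 0.880)/0.0592 = -1.014.
With Q = [H⁺]^2 / ([Hg²⁺]·P(H₂)), solving for [H⁺] gives log[H⁺] = -1.527, so pH = 1.53.

pH = 1.53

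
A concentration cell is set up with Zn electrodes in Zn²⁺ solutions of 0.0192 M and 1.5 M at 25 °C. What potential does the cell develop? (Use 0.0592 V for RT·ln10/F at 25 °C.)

Both half-cells are Zn²⁺/Zn, so E°_cell = 0. The concentrated side is the cathode; the cell reaction moves Zn²⁺ from high to low concentration with n = 2.
Q = [Zn²⁺]_dilute/[Zn²⁺]_conc = 0.0192/1.5 = 0.0128.
E = 0 − (0.0592/2) log Q = −(0.0592/2)(-1.893) = 0.0560 V.

0.056 V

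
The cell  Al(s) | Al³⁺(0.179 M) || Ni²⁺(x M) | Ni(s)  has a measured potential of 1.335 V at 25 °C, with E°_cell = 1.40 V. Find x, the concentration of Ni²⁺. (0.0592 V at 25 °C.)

0.002 M

From the Nernst equation, log Q = n(E° − E)/0.0592 = 6(1.40 − 1.335)/0.0592 = 6.588, so Q = 3.87 × 10^6.
With Q = [Al³⁺]^2/[Ni²⁺]^3 and the known concentrations, [Ni²⁺]^3 in the denominator gives [Ni²⁺] = 0.002 M.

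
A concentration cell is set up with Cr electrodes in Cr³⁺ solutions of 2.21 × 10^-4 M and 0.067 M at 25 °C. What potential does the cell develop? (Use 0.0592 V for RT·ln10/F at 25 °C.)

0.049 V

Both half-cells are Cr³⁺/Cr, so E°_cell = 0. The concentrated side is the cathode; the cell reaction moves Cr³⁺ from high to low concentration with n = 3.
Q = [Cr³⁺]_dilute/[Cr³⁺]_conc = 2.21 × 10^-4/0.067 = 0.00330.
E = 0 − (0.0592/3) log Q = −(0.0592/3)(-2.482) = 0.0490 V.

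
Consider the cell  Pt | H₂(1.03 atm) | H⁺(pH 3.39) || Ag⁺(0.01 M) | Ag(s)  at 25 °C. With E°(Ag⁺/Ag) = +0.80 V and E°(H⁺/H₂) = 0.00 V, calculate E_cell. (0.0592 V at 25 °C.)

The Ag⁺/Ag couple is the cathode, so E°_cell = 0.80 V; n = 2.
[H⁺] = 10^(−3.39) = 4.1 × 10^-4 M, and Q = [H⁺]^2 / ([Ag⁺]^2·P(H₂)) = 0.00161.
E = E° − (0.0592/2) log Q = 0.80 − (0.0592/2)(-2.793) = 0.883 V.

0.88 V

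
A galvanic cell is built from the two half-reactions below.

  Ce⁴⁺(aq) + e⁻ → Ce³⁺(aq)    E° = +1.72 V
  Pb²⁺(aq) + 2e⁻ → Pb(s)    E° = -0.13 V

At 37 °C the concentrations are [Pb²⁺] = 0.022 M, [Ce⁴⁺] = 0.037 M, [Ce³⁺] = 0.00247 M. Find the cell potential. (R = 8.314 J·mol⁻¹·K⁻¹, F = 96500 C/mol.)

1.97 V

The Ce⁴⁺/Ce³⁺ couple has the higher reduction potential and acts as the cathode, so E°_cell = +1.72 − (-0.13) = 1.85 V.
Balancing electrons gives n = 2; the reaction quotient is Q = [Pb²⁺]·[Ce³⁺]^2/[Ce⁴⁺]^2 = 9.8 × 10^-5.
E = E° − (RT/nF) ln Q = 1.85 − (8.314×310)/(2×96500) × (-9.230) = 1.850 + 0.123 = 1.973 V.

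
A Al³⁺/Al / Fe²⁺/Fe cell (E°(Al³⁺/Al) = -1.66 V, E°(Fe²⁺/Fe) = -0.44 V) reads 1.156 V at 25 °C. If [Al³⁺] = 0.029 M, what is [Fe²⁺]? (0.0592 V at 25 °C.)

From the Nernst equation, log Q = n(E° − E)/0.0592 = 6(1.22 − 1.156)/0.0592 = 6.486, so Q = 3.07 × 10^6.
With Q = [Al³⁺]^2/[Fe²⁺]^3 and the known concentrations, [Fe²⁺]^3 in the denominator gives [Fe²⁺] = 6.5 × 10^-4 M.

6.5 × 10^-4 M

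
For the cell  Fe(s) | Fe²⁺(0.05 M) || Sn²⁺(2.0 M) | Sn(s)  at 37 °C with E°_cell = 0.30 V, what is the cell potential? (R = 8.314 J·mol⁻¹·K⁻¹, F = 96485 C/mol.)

0.349 V

Balancing electrons gives n = 2; the reaction quotient is Q = [Fe²⁺]/[Sn²⁺] = 0.0250.
E = E° − (RT/nF) ln Q = 0.30 − (8.314×310)/(2×96485) × (-3.689) = 0.300 + 0.049 = 0.349 V.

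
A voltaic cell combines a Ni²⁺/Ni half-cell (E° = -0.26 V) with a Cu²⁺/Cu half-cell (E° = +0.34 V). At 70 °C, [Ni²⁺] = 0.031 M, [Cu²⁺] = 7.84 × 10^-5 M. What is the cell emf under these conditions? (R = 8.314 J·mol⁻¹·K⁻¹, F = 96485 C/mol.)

0.512 V

The Cu²⁺/Cu couple has the higher reduction potential and acts as the cathode, so E°_cell = +0.34 − (-0.26) = 0.60 V.
Balancing electrons gives n = 2; the reaction quotient is Q = [Ni²⁺]/[Cu²⁺] = 395.
E = E° − (RT/nF) ln Q = 0.60 − (8.314×343)/(2×96485) × (5.980) = 0.600 − 0.088 = 0.512 V.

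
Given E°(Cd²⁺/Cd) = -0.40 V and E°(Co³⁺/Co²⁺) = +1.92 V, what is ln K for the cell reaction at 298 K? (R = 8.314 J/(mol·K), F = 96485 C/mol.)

E°_cell = +1.92 − (-0.40) = 2.32 V, with n = 2 electrons transferred.
At equilibrium E = 0, so the Nernst equation gives ln K = nFE°/RT = (2)(96485)(2.32)/((8.314)(298)) = 180.70.

ln K = 180.7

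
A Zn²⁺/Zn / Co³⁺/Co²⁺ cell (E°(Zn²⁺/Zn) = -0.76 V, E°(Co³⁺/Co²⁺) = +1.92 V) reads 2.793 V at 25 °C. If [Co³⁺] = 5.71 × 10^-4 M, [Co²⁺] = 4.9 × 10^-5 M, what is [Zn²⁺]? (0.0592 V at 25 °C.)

0.021 M

From the Nernst equation, log Q = n(E° − E)/0.0592 = 2(2.68 − 2.793)/0.0592 = -3.818, so Q = 1.52 × 10^-4.
With Q = [Zn²⁺]·[Co²⁺]^2/[Co³⁺]^2 and the known concentrations, [Zn²⁺] in the numerator gives [Zn²⁺] = 0.021 M.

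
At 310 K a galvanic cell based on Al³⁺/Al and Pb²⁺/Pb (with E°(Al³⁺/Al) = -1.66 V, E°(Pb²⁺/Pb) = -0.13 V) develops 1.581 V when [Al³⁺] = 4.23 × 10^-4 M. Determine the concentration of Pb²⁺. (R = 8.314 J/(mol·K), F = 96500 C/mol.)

From the Nernst equation, ln Q = nF(E° − E)/RT = 6×96500×(1.53 − 1.581)/(8.314×310) = -11.457, so Q = 1.06 × 10^-5.
With Q = [Al³⁺]^2/[Pb²⁺]^3 and the known concentrations, [Pb²⁺]^3 in the denominator gives [Pb²⁺] = 0.26 M.

0.26 M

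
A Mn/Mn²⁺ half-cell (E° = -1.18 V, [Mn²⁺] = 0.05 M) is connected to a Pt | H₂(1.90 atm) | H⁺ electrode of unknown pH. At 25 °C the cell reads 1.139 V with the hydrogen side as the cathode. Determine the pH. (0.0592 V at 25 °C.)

pH = 1.20

E°_cell = 1.18 V and n = 2.
log Q = n(E° − E)/0.0592 = 2×(1.18 − 1.139)/0.0592 = 1.385.
With Q = [Mn²⁺]·P(H₂) / [H⁺]^2, solving for [H⁺] gives log[H⁺] = -1.204, so pH = 1.20.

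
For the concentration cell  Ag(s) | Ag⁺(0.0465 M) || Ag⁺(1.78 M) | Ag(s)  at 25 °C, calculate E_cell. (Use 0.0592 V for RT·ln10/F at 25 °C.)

Both half-cells are Ag⁺/Ag, so E°_cell = 0. The concentrated side is the cathode; the cell reaction moves Ag⁺ from high to low concentration with n = 1.
Q = [Ag⁺]_dilute/[Ag⁺]_conc = 0.0465/1.78 = 0.0261.
E = 0 − (0.0592/1) log Q = −(0.0592/1)(-1.583) = 0.0937 V.

0.094 V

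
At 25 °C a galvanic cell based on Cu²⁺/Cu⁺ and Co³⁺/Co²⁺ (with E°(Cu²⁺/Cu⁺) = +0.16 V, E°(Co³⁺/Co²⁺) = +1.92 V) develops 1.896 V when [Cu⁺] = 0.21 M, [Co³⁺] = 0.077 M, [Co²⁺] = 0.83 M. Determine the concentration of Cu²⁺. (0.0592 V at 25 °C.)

From the Nernst equation, log Q = n(E° − E)/0.0592 = 1(1.76 − 1.896)/0.0592 = -2.297, so Q = 0.00504.
With Q = [Cu²⁺]·[Co²⁺]/([Cu⁺]·[Co³⁺]) and the known concentrations, [Cu²⁺] in the numerator gives [Cu²⁺] = 9.8 × 10^-5 M.

9.8 × 10^-5 M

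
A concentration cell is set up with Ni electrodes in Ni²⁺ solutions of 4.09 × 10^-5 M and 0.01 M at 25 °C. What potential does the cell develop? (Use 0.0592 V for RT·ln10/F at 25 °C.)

0.071 V

Both half-cells are Ni²⁺/Ni, so E°_cell = 0. The concentrated side is the cathode; the cell reaction moves Ni²⁺ from high to low concentration with n = 2.
Q = [Ni²⁺]_dilute/[Ni²⁺]_conc = 4.09 × 10^-5/0.01 = 0.00409.
E = 0 − (0.0592/2) log Q = −(0.0592/2)(-2.388) = 0.0707 V.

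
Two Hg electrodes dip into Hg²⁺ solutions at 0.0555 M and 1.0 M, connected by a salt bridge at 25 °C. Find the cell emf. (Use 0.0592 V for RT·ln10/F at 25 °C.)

Both half-cells are Hg²⁺/Hg, so E°_cell = 0. The concentrated side is the cathode; the cell reaction moves Hg²⁺ from high to low concentration with n = 2.
Q = [Hg²⁺]_dilute/[Hg²⁺]_conc = 0.0555/1.0 = 0.0555.
E = 0 − (0.0592/2) log Q = −(0.0592/2)(-1.256) = 0.0372 V.

0.037 V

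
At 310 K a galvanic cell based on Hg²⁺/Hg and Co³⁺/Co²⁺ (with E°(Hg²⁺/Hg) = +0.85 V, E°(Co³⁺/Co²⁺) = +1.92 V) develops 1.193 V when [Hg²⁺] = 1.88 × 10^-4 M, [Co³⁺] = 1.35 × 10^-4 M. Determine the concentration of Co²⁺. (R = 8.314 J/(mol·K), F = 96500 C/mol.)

From the Nernst equation, ln Q = nF(E° − E)/RT = 2×96500×(1.07 − 1.193)/(8.314×310) = -9.211, so Q = 1 × 10^-4.
With Q = [Hg²⁺]·[Co²⁺]^2/[Co³⁺]^2 and the known concentrations, [Co²⁺]^2 in the numerator gives [Co²⁺] = 9.8 × 10^-5 M.

9.8 × 10^-5 M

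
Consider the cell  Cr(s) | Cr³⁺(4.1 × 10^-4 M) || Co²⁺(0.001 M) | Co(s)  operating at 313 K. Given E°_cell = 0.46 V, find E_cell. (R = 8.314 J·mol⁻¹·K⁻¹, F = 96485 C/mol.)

0.437 V

Balancing electrons gives n = 6; the reaction quotient is Q = [Cr³⁺]^2/[Co²⁺]^3 = 168.
E = E° − (RT/nF) ln Q = 0.46 − (8.314×313)/(6×96485) × (5.125) = 0.460 − 0.023 = 0.437 V.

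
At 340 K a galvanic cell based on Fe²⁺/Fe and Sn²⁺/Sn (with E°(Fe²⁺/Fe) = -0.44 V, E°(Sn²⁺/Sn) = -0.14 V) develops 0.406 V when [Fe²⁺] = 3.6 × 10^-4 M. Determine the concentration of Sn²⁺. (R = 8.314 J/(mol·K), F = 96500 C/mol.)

From the Nernst equation, ln Q = nF(E° − E)/RT = 2×96500×(0.30 − 0.406)/(8.314×340) = -7.237, so Q = 7.19 × 10^-4.
With Q = [Fe²⁺]/[Sn²⁺] and the known concentrations, [Sn²⁺] in the denominator gives [Sn²⁺] = 0.5 M.

0.5 M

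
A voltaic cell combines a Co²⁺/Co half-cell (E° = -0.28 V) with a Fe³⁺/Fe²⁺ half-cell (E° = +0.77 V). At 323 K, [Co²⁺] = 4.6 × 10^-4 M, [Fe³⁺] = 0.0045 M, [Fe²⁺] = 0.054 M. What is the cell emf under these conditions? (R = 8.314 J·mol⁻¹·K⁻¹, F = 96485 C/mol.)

The Fe³⁺/Fe²⁺ couple has the higher reduction potential and acts as the cathode, so E°_cell = +0.77 − (-0.28) = 1.05 V.
Balancing electrons gives n = 2; the reaction quotient is Q = [Co²⁺]·[Fe²⁺]^2/[Fe³⁺]^2 = 0.0662.
E = E° − (RT/nF) ln Q = 1.05 − (8.314×323)/(2×96485) × (-2.714) = 1.050 + 0.038 = 1.088 V.

1.09 V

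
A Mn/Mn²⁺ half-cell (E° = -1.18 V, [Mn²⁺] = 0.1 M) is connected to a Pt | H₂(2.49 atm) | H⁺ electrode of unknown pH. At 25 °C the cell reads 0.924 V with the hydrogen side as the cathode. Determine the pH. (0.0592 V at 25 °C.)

pH = 4.63

E°_cell = 1.18 V and n = 2.
log Q = n(E° − E)/0.0592 = 2×(1.18 − 0.924)/0.0592 = 8.649.
With Q = [Mn²⁺]·P(H₂) / [H⁺]^2, solving for [H⁺] gives log[H⁺] = -4.626, so pH = 4.63.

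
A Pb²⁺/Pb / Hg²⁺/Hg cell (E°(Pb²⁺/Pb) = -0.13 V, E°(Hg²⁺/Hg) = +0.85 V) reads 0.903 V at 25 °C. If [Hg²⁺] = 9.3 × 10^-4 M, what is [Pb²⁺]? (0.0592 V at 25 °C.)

0.37 M

From the Nernst equation, log Q = n(E° − E)/0.0592 = 2(0.98 − 0.903)/0.0592 = 2.601, so Q = 399.
With Q = [Pb²⁺]/[Hg²⁺] and the known concentrations, [Pb²⁺] in the numerator gives [Pb²⁺] = 0.37 M.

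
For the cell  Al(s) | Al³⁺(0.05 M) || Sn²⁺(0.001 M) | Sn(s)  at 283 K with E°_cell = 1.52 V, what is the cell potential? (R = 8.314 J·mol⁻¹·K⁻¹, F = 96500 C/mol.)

Balancing electrons gives n = 6; the reaction quotient is Q = [Al³⁺]^2/[Sn²⁺]^3 = 2.5 × 10^6.
E = E° − (RT/nF) ln Q = 1.52 − (8.314×283)/(6×96500) × (14.732) = 1.520 − 0.060 = 1.460 V.

1.46 V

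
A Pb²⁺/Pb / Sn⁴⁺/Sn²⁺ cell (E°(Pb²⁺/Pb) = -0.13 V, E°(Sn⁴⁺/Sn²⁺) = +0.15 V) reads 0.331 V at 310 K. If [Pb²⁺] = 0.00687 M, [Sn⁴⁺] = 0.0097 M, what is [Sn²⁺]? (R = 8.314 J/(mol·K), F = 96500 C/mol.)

From the Nernst equation, ln Q = nF(E° − E)/RT = 2×96500×(0.28 − 0.331)/(8.314×310) = -3.819, so Q = 0.0219.
With Q = [Pb²⁺]·[Sn²⁺]/[Sn⁴⁺] and the known concentrations, [Sn²⁺] in the numerator gives [Sn²⁺] = 0.031 M.

0.031 M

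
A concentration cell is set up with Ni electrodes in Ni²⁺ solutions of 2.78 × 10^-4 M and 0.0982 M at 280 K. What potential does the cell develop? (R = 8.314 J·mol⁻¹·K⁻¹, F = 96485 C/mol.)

0.071 V

Both half-cells are Ni²⁺/Ni, so E°_cell = 0. The concentrated side is the cathode; the cell reaction moves Ni²⁺ from high to low concentration with n = 2.
Q = [Ni²⁺]_dilute/[Ni²⁺]_conc = 2.78 × 10^-4/0.0982 = 0.00283.
E = 0 − (RT/nF) ln Q = −((8.314×280)/(2×96485))(-5.867) = 0.0708 V.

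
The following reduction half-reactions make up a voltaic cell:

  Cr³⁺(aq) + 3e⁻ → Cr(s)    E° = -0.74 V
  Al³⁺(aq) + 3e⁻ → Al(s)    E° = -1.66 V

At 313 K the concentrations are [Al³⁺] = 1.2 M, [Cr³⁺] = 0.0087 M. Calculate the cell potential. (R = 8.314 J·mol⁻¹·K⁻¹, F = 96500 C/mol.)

0.876 V

The Cr³⁺/Cr couple has the higher reduction potential and acts as the cathode, so E°_cell = -0.74 − (-1.66) = 0.92 V.
Balancing electrons gives n = 3; the reaction quotient is Q = [Al³⁺]/[Cr³⁺] = 138.
E = E° − (RT/nF) ln Q = 0.92 − (8.314×313)/(3×96500) × (4.927) = 0.920 − 0.044 = 0.876 V.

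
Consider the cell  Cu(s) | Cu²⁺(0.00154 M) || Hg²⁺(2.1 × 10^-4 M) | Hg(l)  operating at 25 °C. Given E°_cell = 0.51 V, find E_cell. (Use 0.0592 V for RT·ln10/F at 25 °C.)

0.484 V

Balancing electrons gives n = 2; the reaction quotient is Q = [Cu²⁺]/[Hg²⁺] = 7.33.
At 25 °C, E = E° − (0.0592/n) log Q = 0.51 − (0.0592/2)(0.865) = 0.510 − 0.026 = 0.484 V.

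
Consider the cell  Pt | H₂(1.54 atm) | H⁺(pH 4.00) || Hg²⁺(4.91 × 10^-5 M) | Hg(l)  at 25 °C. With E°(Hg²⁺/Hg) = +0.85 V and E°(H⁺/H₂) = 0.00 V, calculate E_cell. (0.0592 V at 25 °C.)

0.96 V

The Hg²⁺/Hg couple is the cathode, so E°_cell = 0.85 V; n = 2.
[H⁺] = 10^(−4.00) = 1 × 10^-4 M, and Q = [H⁺]^2 / ([Hg²⁺]·P(H₂)) = 1.32 × 10^-4.
E = E° − (0.0592/2) log Q = 0.85 − (0.0592/2)(-3.879) = 0.965 V.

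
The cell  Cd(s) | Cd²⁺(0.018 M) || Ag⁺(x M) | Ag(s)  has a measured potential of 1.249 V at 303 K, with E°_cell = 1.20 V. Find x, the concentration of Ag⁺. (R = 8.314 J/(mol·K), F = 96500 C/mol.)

From the Nernst equation, ln Q = nF(E° − E)/RT = 2×96500×(1.20 − 1.249)/(8.314×303) = -3.754, so Q = 0.0234.
With Q = [Cd²⁺]/[Ag⁺]^2 and the known concentrations, [Ag⁺]^2 in the denominator gives [Ag⁺] = 0.88 M.

0.88 M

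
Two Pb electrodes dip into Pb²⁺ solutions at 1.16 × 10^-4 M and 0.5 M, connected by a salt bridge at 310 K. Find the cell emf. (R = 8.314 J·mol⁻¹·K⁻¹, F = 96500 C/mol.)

0.11 V

Both half-cells are Pb²⁺/Pb, so E°_cell = 0. The concentrated side is the cathode; the cell reaction moves Pb²⁺ from high to low concentration with n = 2.
Q = [Pb²⁺]_dilute/[Pb²⁺]_conc = 1.16 × 10^-4/0.5 = 2.32 × 10^-4.
E = 0 − (RT/nF) ln Q = −((8.314×310)/(2×96500))(-8.369) = 0.1118 V.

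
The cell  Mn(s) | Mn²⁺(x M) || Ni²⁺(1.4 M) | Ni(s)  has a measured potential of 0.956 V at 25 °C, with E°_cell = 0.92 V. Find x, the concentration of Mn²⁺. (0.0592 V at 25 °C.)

0.085 M

From the Nernst equation, log Q = n(E° − E)/0.0592 = 2(0.92 − 0.956)/0.0592 = -1.216, so Q = 0.0608.
With Q = [Mn²⁺]/[Ni²⁺] and the known concentrations, [Mn²⁺] in the numerator gives [Mn²⁺] = 0.085 M.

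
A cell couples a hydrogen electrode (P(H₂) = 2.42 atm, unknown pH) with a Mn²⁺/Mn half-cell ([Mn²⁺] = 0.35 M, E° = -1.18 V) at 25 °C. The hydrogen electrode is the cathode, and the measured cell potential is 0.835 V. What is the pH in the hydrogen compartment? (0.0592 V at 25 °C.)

pH = 5.86

E°_cell = 1.18 V and n = 2.
log Q = n(E° − E)/0.0592 = 2×(1.18 − 0.835)/0.0592 = 11.655.
With Q = [Mn²⁺]·P(H₂) / [H⁺]^2, solving for [H⁺] gives log[H⁺] = -5.864, so pH = 5.86.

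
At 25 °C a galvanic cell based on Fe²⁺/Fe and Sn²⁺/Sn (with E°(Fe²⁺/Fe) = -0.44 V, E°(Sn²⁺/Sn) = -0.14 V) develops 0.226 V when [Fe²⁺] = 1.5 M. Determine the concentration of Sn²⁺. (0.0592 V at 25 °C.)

From the Nernst equation, log Q = n(E° − E)/0.0592 = 2(0.30 − 0.226)/0.0592 = 2.500, so Q = 316.
With Q = [Fe²⁺]/[Sn²⁺] and the known concentrations, [Sn²⁺] in the denominator gives [Sn²⁺] = 0.0047 M.

0.0047 M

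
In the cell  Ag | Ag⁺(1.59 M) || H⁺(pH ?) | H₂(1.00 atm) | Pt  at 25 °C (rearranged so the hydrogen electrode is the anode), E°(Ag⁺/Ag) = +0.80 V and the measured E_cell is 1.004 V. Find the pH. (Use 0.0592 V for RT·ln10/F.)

E°_cell = 0.80 V and n = 2.
log Q = n(E° − E)/0.0592 = 2×(0.80 − 1.004)/0.0592 = -6.892.
With Q = [H⁺]^2 / ([Ag⁺]^2·P(H₂)), solving for [H⁺] gives log[H⁺] = -3.245, so pH = 3.24.

pH = 3.24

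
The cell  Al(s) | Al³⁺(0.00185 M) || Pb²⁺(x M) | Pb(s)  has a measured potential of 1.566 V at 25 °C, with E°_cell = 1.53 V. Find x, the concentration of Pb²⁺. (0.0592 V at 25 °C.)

From the Nernst equation, log Q = n(E° − E)/0.0592 = 6(1.53 − 1.566)/0.0592 = -3.649, so Q = 2.25 × 10^-4.
With Q = [Al³⁺]^2/[Pb²⁺]^3 and the known concentrations, [Pb²⁺]^3 in the denominator gives [Pb²⁺] = 0.25 M.

0.25 M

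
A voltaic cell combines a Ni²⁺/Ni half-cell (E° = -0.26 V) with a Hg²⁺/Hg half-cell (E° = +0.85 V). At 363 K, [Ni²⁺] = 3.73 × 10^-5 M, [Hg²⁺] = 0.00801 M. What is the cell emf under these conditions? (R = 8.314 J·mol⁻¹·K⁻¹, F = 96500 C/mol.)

1.19 V

The Hg²⁺/Hg couple has the higher reduction potential and acts as the cathode, so E°_cell = +0.85 − (-0.26) = 1.11 V.
Balancing electrons gives n = 2; the reaction quotient is Q = [Ni²⁺]/[Hg²⁺] = 0.00466.
E = E° − (RT/nF) ln Q = 1.11 − (8.314×363)/(2×96500) × (-5.369) = 1.110 + 0.084 = 1.194 V.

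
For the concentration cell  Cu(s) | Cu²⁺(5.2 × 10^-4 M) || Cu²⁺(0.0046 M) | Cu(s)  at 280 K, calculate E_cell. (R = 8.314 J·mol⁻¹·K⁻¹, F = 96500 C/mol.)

Both half-cells are Cu²⁺/Cu, so E°_cell = 0. The concentrated side is the cathode; the cell reaction moves Cu²⁺ from high to low concentration with n = 2.
Q = [Cu²⁺]_dilute/[Cu²⁺]_conc = 5.2 × 10^-4/0.0046 = 0.113.
E = 0 − (RT/nF) ln Q = −((8.314×280)/(2×96500))(-2.180) = 0.0263 V.

0.026 V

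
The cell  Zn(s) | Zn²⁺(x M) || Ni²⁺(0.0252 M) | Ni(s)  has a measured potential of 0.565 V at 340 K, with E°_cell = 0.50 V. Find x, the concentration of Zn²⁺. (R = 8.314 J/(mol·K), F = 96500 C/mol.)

From the Nernst equation, ln Q = nF(E° − E)/RT = 2×96500×(0.50 − 0.565)/(8.314×340) = -4.438, so Q = 0.0118.
With Q = [Zn²⁺]/[Ni²⁺] and the known concentrations, [Zn²⁺] in the numerator gives [Zn²⁺] = 3 × 10^-4 M.

3 × 10^-4 M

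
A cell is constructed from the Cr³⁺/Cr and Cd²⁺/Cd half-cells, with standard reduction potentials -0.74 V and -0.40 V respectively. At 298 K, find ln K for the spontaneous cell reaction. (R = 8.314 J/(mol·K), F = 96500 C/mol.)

ln K = 79.5

E°_cell = -0.40 − (-0.74) = 0.34 V, with n = 6 electrons transferred.
At equilibrium E = 0, so the Nernst equation gives ln K = nFE°/RT = (6)(96500)(0.34)/((8.314)(298)) = 79.46.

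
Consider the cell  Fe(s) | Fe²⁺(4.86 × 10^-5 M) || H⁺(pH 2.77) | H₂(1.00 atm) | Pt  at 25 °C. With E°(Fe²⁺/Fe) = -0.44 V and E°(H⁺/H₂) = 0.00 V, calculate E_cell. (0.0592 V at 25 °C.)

0.40 V

The hydrogen couple is the cathode, so E°_cell = 0.44 V; n = 2.
[H⁺] = 10^(−2.77) = 0.0017 M, and Q = [Fe²⁺]·P(H₂) / [H⁺]^2 = 16.9.
E = E° − (0.0592/2) log Q = 0.44 − (0.0592/2)(1.227) = 0.404 V.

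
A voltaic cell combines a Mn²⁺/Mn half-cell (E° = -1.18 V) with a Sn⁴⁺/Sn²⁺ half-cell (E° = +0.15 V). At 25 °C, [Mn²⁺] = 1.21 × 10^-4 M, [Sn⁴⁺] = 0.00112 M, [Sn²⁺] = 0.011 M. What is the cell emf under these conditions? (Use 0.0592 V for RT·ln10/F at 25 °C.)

The Sn⁴⁺/Sn²⁺ couple has the higher reduction potential and acts as the cathode, so E°_cell = +0.15 − (-1.18) = 1.33 V.
Balancing electrons gives n = 2; the reaction quotient is Q = [Mn²⁺]·[Sn²⁺]/[Sn⁴⁺] = 0.00119.
At 25 °C, E = E° − (0.0592/n) log Q = 1.33 − (0.0592/2)(-2.925) = 1.330 + 0.087 = 1.417 V.

1.42 V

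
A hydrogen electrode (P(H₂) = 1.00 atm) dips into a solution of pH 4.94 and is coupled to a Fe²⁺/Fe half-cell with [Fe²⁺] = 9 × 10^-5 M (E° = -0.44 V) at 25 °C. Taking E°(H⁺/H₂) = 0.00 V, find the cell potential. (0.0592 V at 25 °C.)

The hydrogen couple is the cathode, so E°_cell = 0.44 V; n = 2.
[H⁺] = 10^(−4.94) = 1.1 × 10^-5 M, and Q = [Fe²⁺]·P(H₂) / [H⁺]^2 = 6.83 × 10^5.
E = E° − (0.0592/2) log Q = 0.44 − (0.0592/2)(5.834) = 0.267 V.

0.27 V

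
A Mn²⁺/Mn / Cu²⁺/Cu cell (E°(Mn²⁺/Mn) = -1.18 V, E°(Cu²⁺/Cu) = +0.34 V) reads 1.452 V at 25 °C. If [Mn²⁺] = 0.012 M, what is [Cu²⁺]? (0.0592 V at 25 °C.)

6.1 × 10^-5 M

From the Nernst equation, log Q = n(E° − E)/0.0592 = 2(1.52 − 1.452)/0.0592 = 2.297, so Q = 198.
With Q = [Mn²⁺]/[Cu²⁺] and the known concentrations, [Cu²⁺] in the denominator gives [Cu²⁺] = 6.1 × 10^-5 M.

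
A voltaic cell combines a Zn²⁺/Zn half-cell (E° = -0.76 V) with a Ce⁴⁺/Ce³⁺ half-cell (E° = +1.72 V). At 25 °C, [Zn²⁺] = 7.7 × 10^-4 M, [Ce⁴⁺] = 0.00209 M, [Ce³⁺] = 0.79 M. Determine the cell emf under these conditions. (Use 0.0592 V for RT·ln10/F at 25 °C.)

2.42 V

The Ce⁴⁺/Ce³⁺ couple has the higher reduction potential and acts as the cathode, so E°_cell = +1.72 − (-0.76) = 2.48 V.
Balancing electrons gives n = 2; the reaction quotient is Q = [Zn²⁺]·[Ce³⁺]^2/[Ce⁴⁺]^2 = 110.
At 25 °C, E = E° − (0.0592/n) log Q = 2.48 − (0.0592/2)(2.041) = 2.480 − 0.060 = 2.420 V.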